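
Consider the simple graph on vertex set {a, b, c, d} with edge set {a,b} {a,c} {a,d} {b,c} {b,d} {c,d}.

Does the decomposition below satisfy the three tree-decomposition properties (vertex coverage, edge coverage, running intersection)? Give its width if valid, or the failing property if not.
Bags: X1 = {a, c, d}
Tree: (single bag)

No — vertex b appears in no bag.

A tree decomposition must satisfy three properties: every vertex lies in some bag; for every edge, both endpoints lie together in some bag; and for every vertex, the bags containing it form a connected subtree. Here vertex b appears in no bag, so the decomposition is invalid.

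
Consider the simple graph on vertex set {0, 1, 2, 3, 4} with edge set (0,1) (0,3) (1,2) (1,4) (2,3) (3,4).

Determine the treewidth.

A width-2 tree decomposition is:
Bags: B1 = {1, 2, 3}  B2 = {0, 1, 3}  B3 = {1, 3, 4}
Tree: B1–B2, B2–B3
The largest bag has 3 vertices, giving width 2; this decomposition certifies tw(G) ≤ 2. For the lower bound, G contains the cycle 2–3–0–1–2, so G is not a forest; only forests have treewidth ≤ 1, hence tw(G) ≥ 2. Therefore the treewidth is 2.

2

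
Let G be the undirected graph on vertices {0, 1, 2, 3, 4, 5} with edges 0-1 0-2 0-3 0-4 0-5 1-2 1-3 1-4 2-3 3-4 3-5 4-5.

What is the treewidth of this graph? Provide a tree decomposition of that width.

Treewidth 3.
One optimal decomposition is:
Bags: B1 = {0, 1, 3, 4}  B2 = {0, 3, 4, 5}  B3 = {0, 1, 2, 3}
Tree: B1–B2, B1–B3

The largest bag has 4 vertices, giving width 3; this decomposition certifies tw(G) ≤ 3. On the other hand G contains the 4-clique {0, 1, 2, 3}. A clique must lie in a single bag of any decomposition, so no decomposition can have width below 3. Hence tw(G) = 3 exactly.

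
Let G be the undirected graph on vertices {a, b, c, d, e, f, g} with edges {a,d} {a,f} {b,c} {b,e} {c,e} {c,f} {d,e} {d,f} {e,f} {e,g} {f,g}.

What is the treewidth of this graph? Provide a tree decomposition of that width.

The largest bag has 3 vertices, giving width 2; this decomposition certifies tw(G) ≤ 2. For the lower bound, the 3 vertices {d, e, f} are pairwise adjacent, and any tree decomposition puts a clique entirely inside one bag — forcing width ≥ 2. Hence tw(G) = 2 exactly.

Treewidth 2.
One such decomposition:
Bags: B1 = {c, e, f}  B2 = {e, f, g}  B3 = {d, e, f}  B4 = {a, d, f}  B5 = {b, c, e}
Tree: B1–B2, B1–B3, B3–B4, B1–B5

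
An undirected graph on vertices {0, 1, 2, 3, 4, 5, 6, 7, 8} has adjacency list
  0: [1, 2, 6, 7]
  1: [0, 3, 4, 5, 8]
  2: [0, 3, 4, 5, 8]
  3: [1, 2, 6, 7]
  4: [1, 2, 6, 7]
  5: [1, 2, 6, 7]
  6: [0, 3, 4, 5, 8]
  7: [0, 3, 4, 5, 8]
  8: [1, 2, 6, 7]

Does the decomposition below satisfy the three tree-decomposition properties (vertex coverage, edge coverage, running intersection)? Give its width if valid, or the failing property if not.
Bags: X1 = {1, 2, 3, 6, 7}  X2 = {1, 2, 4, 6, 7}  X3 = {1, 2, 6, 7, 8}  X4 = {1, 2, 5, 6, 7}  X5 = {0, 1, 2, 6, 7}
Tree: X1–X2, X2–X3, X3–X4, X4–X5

Checking the three conditions: (i) the bags cover all of {0, 1, 2, 3, 4, 5, 6, 7, 8}; (ii) for each edge, some bag contains both endpoints; (iii) the bags containing any fixed vertex form a subtree. All hold, so the decomposition is valid with width 5 − 1 = 4.

Yes; width 4.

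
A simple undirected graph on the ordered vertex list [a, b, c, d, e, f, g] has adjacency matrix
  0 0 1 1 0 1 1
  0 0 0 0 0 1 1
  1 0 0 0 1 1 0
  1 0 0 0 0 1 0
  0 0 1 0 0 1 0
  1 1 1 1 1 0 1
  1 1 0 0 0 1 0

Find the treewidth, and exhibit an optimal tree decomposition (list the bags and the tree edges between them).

Treewidth 2.
One optimal decomposition is:
Bags: B1 = {a, d, f}  B2 = {a, c, f}  B3 = {a, f, g}  B4 = {b, f, g}  B5 = {c, e, f}
Tree: B1–B2, B1–B3, B3–B4, B2–B5

Each bag holds 3 vertices, so the decomposition has width 2, which upper-bounds the treewidth. Conversely, {c, e, f} is a clique of size 3, and the vertices of any clique must share a bag in every tree decomposition; so some bag has ≥ 3 vertices and tw(G) ≥ 2. Combining the bounds, tw(G) = 2.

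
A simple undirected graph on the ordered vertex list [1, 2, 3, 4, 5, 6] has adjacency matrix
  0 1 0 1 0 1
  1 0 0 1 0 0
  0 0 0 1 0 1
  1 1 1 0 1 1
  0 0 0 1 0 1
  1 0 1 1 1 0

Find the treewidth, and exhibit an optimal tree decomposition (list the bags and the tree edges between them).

Treewidth 2.
One optimal decomposition is:
Bags: B1 = {3, 4, 6}  B2 = {1, 4, 6}  B3 = {4, 5, 6}  B4 = {1, 2, 4}
Tree: B1–B2, B2–B3, B2–B4

Each bag holds 3 vertices, so the decomposition has width 2, which upper-bounds the treewidth. Conversely, {1, 2, 4} is a clique of size 3, and the vertices of any clique must share a bag in every tree decomposition; so some bag has ≥ 3 vertices and tw(G) ≥ 2. The upper and lower bounds meet at 2, so that is the treewidth.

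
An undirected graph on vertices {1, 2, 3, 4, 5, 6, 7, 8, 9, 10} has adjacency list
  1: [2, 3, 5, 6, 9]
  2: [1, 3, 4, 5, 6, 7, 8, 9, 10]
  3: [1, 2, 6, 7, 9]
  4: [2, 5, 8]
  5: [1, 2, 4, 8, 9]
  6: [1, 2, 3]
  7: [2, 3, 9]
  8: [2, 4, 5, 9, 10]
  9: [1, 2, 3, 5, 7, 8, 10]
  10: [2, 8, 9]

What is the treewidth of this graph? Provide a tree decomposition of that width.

Treewidth 3.
Bags: B1 = {1, 2, 3, 9}  B2 = {1, 2, 5, 9}  B3 = {2, 5, 8, 9}  B4 = {2, 4, 5, 8}  B5 = {1, 2, 3, 6}  B6 = {2, 8, 9, 10}  B7 = {2, 3, 7, 9}
Tree: B1–B2, B2–B3, B3–B4, B1–B5, B3–B6, B1–B7

Each bag holds 4 vertices, so the decomposition has width 3, which upper-bounds the treewidth. Conversely, {2, 8, 9, 10} is a clique of size 4, and the vertices of any clique must share a bag in every tree decomposition; so some bag has ≥ 4 vertices and tw(G) ≥ 3. Therefore the treewidth is 3.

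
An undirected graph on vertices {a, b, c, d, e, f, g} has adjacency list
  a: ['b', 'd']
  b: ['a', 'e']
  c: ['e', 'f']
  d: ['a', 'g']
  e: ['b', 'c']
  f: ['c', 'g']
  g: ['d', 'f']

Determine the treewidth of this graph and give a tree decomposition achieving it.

Every bag has size at most 3, so the width is 3 − 1 = 2 and tw(G) ≤ 2. For the lower bound, G contains the cycle f–c–e–b–a–d–g–f, so G is not a forest; only forests have treewidth ≤ 1, hence tw(G) ≥ 2. Therefore the treewidth is 2.

Treewidth 2.
One such decomposition:
Bags: B1 = {c, e, f}  B2 = {b, e, f}  B3 = {a, b, f}  B4 = {a, d, f}  B5 = {d, f, g}
Tree: B1–B2, B2–B3, B3–B4, B4–B5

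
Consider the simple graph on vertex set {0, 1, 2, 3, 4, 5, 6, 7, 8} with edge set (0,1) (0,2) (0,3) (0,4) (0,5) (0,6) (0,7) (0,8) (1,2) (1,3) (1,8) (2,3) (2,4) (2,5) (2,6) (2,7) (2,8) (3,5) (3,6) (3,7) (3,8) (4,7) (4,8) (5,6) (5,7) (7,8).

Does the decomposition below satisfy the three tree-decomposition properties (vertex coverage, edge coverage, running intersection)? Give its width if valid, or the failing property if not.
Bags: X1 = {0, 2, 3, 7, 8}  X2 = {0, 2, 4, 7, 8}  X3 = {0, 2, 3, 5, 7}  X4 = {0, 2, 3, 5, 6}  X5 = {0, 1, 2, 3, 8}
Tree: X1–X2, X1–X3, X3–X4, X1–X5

Every vertex of G appears in some bag (union = {0, 1, 2, 3, 4, 5, 6, 7, 8}); every edge is covered by a bag; and for each vertex v the set of bags containing v is connected in the bag tree. The decomposition is therefore valid. The largest bag has 5 vertices, so the width is 4.

Yes; width 4.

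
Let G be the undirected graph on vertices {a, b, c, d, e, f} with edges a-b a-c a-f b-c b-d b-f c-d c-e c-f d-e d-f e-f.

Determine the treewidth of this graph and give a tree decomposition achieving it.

Treewidth 3.
One optimal decomposition is:
Bags: B1 = {a, b, c, f}  B2 = {b, c, d, f}  B3 = {c, d, e, f}
Tree: B1–B2, B2–B3

Every bag has size at most 4, so the width is 4 − 1 = 3 and tw(G) ≤ 3. On the other hand G contains the 4-clique {c, d, e, f}. A clique must lie in a single bag of any decomposition, so no decomposition can have width below 3. Therefore the treewidth is 3.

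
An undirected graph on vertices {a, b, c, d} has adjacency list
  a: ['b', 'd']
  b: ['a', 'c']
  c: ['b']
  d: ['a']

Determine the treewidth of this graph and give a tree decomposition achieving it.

The largest bag has 2 vertices, giving width 1; this decomposition certifies tw(G) ≤ 1. Any graph with an edge has treewidth ≥ 1, and G has the edge c–b. The upper and lower bounds meet at 1, so that is the treewidth.

Treewidth 1.
Bags: B1 = {b, c}  B2 = {a, b}  B3 = {a, d}
Tree: B1–B2, B2–B3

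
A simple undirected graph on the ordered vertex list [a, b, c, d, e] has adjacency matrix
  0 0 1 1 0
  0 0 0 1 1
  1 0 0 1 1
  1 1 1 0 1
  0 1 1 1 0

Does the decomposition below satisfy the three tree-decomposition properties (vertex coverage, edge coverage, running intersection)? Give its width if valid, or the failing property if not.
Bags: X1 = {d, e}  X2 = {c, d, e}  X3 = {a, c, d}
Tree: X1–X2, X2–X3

A tree decomposition must satisfy three properties: every vertex lies in some bag; for every edge, both endpoints lie together in some bag; and for every vertex, the bags containing it form a connected subtree. Here vertex b appears in no bag, so the decomposition is invalid.

No — vertex b appears in no bag.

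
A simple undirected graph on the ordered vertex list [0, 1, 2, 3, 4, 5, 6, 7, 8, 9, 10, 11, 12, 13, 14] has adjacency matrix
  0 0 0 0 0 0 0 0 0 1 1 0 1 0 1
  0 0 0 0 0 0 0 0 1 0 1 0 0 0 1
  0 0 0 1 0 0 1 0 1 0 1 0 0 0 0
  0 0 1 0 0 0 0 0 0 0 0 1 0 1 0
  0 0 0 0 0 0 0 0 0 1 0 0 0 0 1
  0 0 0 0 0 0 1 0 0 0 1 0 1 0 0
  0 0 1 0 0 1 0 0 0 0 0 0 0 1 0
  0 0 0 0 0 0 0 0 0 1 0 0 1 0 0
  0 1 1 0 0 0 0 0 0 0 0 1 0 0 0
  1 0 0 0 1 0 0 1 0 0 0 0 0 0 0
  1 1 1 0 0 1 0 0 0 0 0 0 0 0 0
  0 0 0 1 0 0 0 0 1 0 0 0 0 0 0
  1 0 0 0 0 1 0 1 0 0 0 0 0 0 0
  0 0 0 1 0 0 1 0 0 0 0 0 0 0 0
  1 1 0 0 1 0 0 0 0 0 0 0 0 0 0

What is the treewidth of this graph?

3

A width-3 tree decomposition is:
Bags: B1 = {3, 8, 11, 13}  B2 = {2, 3, 8, 13}  B3 = {2, 6, 8, 13}  B4 = {1, 2, 6, 8}  B5 = {1, 2, 6, 10}  B6 = {1, 5, 6, 10}  B7 = {1, 5, 10, 14}  B8 = {0, 5, 10, 14}  B9 = {0, 5, 12, 14}  B10 = {0, 4, 12, 14}  B11 = {0, 4, 9, 12}  B12 = {4, 7, 9, 12}
Tree: B1–B2, B2–B3, B3–B4, B4–B5, B5–B6, B6–B7, B7–B8, B8–B9, B9–B10, B10–B11, B11–B12
The largest bag has 4 vertices, giving width 3; this decomposition certifies tw(G) ≤ 3. For the lower bound: the 4 vertex sets {3,11,13}, {8}, {2}, {1,5,6,10} are disjoint, each induces a connected subgraph, and every pair is joined by at least one edge of G. Contracting each set to a single vertex therefore yields K_{4} as a minor, and since treewidth is minor-monotone, tw(G) ≥ tw(K_{4}) = 3. Therefore the treewidth is 3.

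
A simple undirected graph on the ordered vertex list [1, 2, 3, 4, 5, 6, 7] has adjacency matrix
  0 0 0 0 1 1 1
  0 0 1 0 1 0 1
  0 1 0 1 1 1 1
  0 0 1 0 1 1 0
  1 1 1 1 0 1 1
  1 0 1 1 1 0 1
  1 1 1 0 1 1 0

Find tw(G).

3

A width-3 tree decomposition is:
Bags: B1 = {1, 5, 6, 7}  B2 = {3, 5, 6, 7}  B3 = {3, 4, 5, 6}  B4 = {2, 3, 5, 7}
Tree: B1–B2, B2–B3, B2–B4
Every bag has size at most 4, so the width is 4 − 1 = 3 and tw(G) ≤ 3. For the lower bound, the 4 vertices {1, 5, 6, 7} are pairwise adjacent, and any tree decomposition puts a clique entirely inside one bag — forcing width ≥ 3. Combining the bounds, tw(G) = 3.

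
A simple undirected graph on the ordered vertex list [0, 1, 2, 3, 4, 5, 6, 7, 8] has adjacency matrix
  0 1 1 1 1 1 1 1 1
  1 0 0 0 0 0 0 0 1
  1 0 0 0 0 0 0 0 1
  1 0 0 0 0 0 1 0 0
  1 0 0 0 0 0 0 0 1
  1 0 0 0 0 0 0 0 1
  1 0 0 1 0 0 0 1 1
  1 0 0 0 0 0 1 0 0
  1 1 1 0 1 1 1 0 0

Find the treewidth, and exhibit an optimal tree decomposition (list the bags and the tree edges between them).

Every bag has size at most 3, so the width is 3 − 1 = 2 and tw(G) ≤ 2. For the lower bound, the 3 vertices {0, 1, 8} are pairwise adjacent, and any tree decomposition puts a clique entirely inside one bag — forcing width ≥ 2. The upper and lower bounds meet at 2, so that is the treewidth.

Treewidth 2.
One optimal decomposition is:
Bags: B1 = {0, 4, 8}  B2 = {0, 6, 8}  B3 = {0, 3, 6}  B4 = {0, 5, 8}  B5 = {0, 6, 7}  B6 = {0, 2, 8}  B7 = {0, 1, 8}
Tree: B1–B2, B2–B3, B1–B4, B3–B5, B2–B6, B1–B7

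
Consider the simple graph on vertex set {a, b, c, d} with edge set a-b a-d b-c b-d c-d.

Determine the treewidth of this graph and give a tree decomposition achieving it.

Each bag holds 3 vertices, so the decomposition has width 2, which upper-bounds the treewidth. For the lower bound, the 3 vertices {b, c, d} are pairwise adjacent, and any tree decomposition puts a clique entirely inside one bag — forcing width ≥ 2. The upper and lower bounds meet at 2, so that is the treewidth.

Treewidth 2.
Bags: B1 = {b, c, d}  B2 = {a, b, d}
Tree: B1–B2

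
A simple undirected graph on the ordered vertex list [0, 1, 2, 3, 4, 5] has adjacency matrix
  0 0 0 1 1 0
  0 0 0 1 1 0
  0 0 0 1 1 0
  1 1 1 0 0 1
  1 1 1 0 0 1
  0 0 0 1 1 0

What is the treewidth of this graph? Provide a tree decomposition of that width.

Treewidth 2.
One optimal decomposition is:
Bags: B1 = {1, 3, 4}  B2 = {2, 3, 4}  B3 = {3, 4, 5}  B4 = {0, 3, 4}
Tree: B1–B2, B2–B3, B3–B4

The largest bag has 3 vertices, giving width 2; this decomposition certifies tw(G) ≤ 2. Since 3–1–4–2–3 is a cycle in G, G is not acyclic. Forests are exactly the graphs of treewidth ≤ 1, so tw(G) ≥ 2. Combining the bounds, tw(G) = 2.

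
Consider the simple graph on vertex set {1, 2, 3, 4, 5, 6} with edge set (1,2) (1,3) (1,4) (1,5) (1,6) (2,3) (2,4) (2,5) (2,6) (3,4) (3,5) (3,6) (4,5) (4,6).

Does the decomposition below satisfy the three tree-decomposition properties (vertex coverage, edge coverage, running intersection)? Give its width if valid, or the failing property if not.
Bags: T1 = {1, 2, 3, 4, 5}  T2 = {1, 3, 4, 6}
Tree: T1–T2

No — edge (2,6) lies in no bag.

A tree decomposition must satisfy three properties: every vertex lies in some bag; for every edge, both endpoints lie together in some bag; and for every vertex, the bags containing it form a connected subtree. Here edge (2,6) lies in no bag, so the decomposition is invalid.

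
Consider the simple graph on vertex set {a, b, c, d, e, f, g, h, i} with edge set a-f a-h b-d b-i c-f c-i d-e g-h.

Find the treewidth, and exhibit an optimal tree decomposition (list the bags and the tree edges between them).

Treewidth 1.
Bags: B1 = {d, e}  B2 = {b, d}  B3 = {b, i}  B4 = {c, i}  B5 = {c, f}  B6 = {a, f}  B7 = {a, h}  B8 = {g, h}
Tree: B1–B2, B2–B3, B3–B4, B4–B5, B5–B6, B6–B7, B7–B8

Every bag has size at most 2, so the width is 2 − 1 = 1 and tw(G) ≤ 1. G has an edge, so its treewidth is at least 1. The upper and lower bounds meet at 1, so that is the treewidth.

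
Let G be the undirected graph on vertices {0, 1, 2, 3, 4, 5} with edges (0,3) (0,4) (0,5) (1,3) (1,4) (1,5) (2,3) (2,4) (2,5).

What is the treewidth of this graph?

A width-3 tree decomposition is:
Bags: B1 = {0, 1, 2, 4}  B2 = {0, 1, 2, 3}  B3 = {0, 1, 2, 5}
Tree: B1–B2, B2–B3
The largest bag has 4 vertices, giving width 3; this decomposition certifies tw(G) ≤ 3. For the lower bound: the 4 vertex sets {2,4}, {0,3}, {1}, {5} are disjoint, each induces a connected subgraph, and every pair is joined by at least one edge of G. Contracting each set to a single vertex therefore yields K_{4} as a minor, and since treewidth is minor-monotone, tw(G) ≥ tw(K_{4}) = 3. Combining the bounds, tw(G) = 3.

3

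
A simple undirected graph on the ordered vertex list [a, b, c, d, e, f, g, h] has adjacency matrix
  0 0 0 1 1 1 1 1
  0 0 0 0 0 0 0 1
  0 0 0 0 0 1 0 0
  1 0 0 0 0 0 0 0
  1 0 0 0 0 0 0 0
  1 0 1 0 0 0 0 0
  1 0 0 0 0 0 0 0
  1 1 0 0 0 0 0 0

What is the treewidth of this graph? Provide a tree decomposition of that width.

Treewidth 1.
One such decomposition:
Bags: B1 = {a, f}  B2 = {c, f}  B3 = {a, h}  B4 = {a, e}  B5 = {a, d}  B6 = {b, h}  B7 = {a, g}
Tree: B1–B2, B1–B3, B3–B4, B1–B5, B3–B6, B5–B7

The largest bag has 2 vertices, giving width 1; this decomposition certifies tw(G) ≤ 1. Any graph with an edge has treewidth ≥ 1, and G has the edge a–f. The upper and lower bounds meet at 1, so that is the treewidth.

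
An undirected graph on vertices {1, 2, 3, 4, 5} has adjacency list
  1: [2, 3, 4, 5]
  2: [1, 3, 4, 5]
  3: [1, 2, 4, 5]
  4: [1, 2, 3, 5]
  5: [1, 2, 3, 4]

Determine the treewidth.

A width-4 tree decomposition is:
Bags: B1 = {1, 2, 3, 4, 5}
Tree: (single bag)
A single bag containing all 5 vertices is trivially a valid decomposition of width 4. On the other hand G contains the 5-clique {1, 2, 3, 4, 5}. A clique must lie in a single bag of any decomposition, so no decomposition can have width below 4. Combining the bounds, tw(G) = 4.

4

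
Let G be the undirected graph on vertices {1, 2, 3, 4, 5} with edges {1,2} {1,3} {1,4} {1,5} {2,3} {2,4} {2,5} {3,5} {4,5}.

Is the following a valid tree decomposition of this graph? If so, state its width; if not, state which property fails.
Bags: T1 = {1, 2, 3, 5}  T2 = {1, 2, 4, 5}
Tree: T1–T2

Yes; width 3.

Checking the three conditions: (i) the bags cover all of {1, 2, 3, 4, 5}; (ii) for each edge, some bag contains both endpoints; (iii) the bags containing any fixed vertex form a subtree. All hold, so the decomposition is valid with width 4 − 1 = 3.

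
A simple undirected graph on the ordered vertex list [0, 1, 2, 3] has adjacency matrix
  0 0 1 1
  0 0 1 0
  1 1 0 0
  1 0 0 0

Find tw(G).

A width-1 tree decomposition is:
Bags: B1 = {1, 2}  B2 = {0, 2}  B3 = {0, 3}
Tree: B1–B2, B2–B3
Every bag has size at most 2, so the width is 2 − 1 = 1 and tw(G) ≤ 1. Any graph with an edge has treewidth ≥ 1, and G has the edge 1–2. Combining the bounds, tw(G) = 1.

1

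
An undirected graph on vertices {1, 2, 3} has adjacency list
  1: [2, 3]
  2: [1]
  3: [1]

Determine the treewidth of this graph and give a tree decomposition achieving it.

Each bag holds 2 vertices, so the decomposition has width 1, which upper-bounds the treewidth. Since G has at least one edge (e.g. 1–2), it is not an edgeless graph, so tw(G) ≥ 1. Hence tw(G) = 1 exactly.

Treewidth 1.
Bags: B1 = {1, 2}  B2 = {1, 3}
Tree: B1–B2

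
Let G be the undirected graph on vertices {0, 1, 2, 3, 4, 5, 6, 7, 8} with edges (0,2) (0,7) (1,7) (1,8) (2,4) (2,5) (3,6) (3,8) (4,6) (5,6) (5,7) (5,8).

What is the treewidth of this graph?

A width-3 tree decomposition is:
Bags: B1 = {0, 2, 4, 6}  B2 = {0, 2, 5, 6}  B3 = {0, 5, 6, 7}  B4 = {3, 5, 6, 7}  B5 = {3, 5, 7, 8}  B6 = {1, 3, 7, 8}
Tree: B1–B2, B2–B3, B3–B4, B4–B5, B5–B6
Every bag has size at most 4, so the width is 4 − 1 = 3 and tw(G) ≤ 3. For the lower bound: the 4 vertex sets {0,2,4}, {6}, {5}, {1,3,7,8} are disjoint, each induces a connected subgraph, and every pair is joined by at least one edge of G. Contracting each set to a single vertex therefore yields K_{4} as a minor, and since treewidth is minor-monotone, tw(G) ≥ tw(K_{4}) = 3. Therefore the treewidth is 3.

3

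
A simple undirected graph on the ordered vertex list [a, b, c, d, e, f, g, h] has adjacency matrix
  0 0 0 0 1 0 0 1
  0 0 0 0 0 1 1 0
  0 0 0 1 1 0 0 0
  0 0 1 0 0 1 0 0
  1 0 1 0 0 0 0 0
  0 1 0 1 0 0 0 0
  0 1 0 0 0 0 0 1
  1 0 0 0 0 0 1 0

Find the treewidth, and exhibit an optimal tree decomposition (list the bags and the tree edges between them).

Every bag has size at most 3, so the width is 3 − 1 = 2 and tw(G) ≤ 2. Since b–f–d–c–e–a–h–g–b is a cycle in G, G is not acyclic. Forests are exactly the graphs of treewidth ≤ 1, so tw(G) ≥ 2. Combining the bounds, tw(G) = 2.

Treewidth 2.
Bags: B1 = {b, d, f}  B2 = {b, c, d}  B3 = {b, c, e}  B4 = {a, b, e}  B5 = {a, b, h}  B6 = {b, g, h}
Tree: B1–B2, B2–B3, B3–B4, B4–B5, B5–B6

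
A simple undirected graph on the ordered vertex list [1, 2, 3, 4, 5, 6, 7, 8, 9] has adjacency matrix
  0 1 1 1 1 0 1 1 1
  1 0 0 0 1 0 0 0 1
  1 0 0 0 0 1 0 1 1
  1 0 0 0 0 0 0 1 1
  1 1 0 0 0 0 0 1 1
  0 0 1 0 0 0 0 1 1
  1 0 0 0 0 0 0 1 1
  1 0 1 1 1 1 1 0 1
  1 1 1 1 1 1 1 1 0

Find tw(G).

A width-3 tree decomposition is:
Bags: B1 = {1, 3, 8, 9}  B2 = {1, 7, 8, 9}  B3 = {1, 4, 8, 9}  B4 = {1, 5, 8, 9}  B5 = {1, 2, 5, 9}  B6 = {3, 6, 8, 9}
Tree: B1–B2, B1–B3, B3–B4, B4–B5, B1–B6
Every bag has size at most 4, so the width is 4 − 1 = 3 and tw(G) ≤ 3. On the other hand G contains the 4-clique {1, 3, 8, 9}. A clique must lie in a single bag of any decomposition, so no decomposition can have width below 3. Hence tw(G) = 3 exactly.

3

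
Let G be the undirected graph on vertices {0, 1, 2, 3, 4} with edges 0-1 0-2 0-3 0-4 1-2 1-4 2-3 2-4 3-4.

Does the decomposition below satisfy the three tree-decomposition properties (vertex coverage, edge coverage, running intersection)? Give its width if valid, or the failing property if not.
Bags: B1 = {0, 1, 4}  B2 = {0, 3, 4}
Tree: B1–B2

A tree decomposition must satisfy three properties: every vertex lies in some bag; for every edge, both endpoints lie together in some bag; and for every vertex, the bags containing it form a connected subtree. Here vertex 2 appears in no bag, so the decomposition is invalid.

No — vertex 2 appears in no bag.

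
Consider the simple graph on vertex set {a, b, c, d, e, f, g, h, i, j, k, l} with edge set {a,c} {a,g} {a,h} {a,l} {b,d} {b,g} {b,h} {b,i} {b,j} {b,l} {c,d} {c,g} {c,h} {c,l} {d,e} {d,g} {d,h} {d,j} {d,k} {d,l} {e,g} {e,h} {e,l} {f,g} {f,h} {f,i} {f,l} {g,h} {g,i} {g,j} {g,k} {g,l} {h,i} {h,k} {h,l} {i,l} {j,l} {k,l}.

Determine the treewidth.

A width-4 tree decomposition is:
Bags: B1 = {b, g, h, i, l}  B2 = {f, g, h, i, l}  B3 = {b, d, g, h, l}  B4 = {b, d, g, j, l}  B5 = {d, e, g, h, l}  B6 = {c, d, g, h, l}  B7 = {d, g, h, k, l}  B8 = {a, c, g, h, l}
Tree: B1–B2, B1–B3, B3–B4, B3–B5, B5–B6, B5–B7, B6–B8
The largest bag has 5 vertices, giving width 4; this decomposition certifies tw(G) ≤ 4. On the other hand G contains the 5-clique {b, d, g, j, l}. A clique must lie in a single bag of any decomposition, so no decomposition can have width below 4. The upper and lower bounds meet at 4, so that is the treewidth.

4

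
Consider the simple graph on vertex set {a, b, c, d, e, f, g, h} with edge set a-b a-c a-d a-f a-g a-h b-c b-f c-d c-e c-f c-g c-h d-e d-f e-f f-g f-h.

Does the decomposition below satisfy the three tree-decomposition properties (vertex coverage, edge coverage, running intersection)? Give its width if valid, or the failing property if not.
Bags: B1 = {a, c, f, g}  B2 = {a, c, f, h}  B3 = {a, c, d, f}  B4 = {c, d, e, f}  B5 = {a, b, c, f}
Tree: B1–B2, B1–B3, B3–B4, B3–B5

Yes; width 3.

Every vertex of G appears in some bag (union = {a, b, c, d, e, f, g, h}); every edge is covered by a bag; and for each vertex v the set of bags containing v is connected in the bag tree. The decomposition is therefore valid. The largest bag has 4 vertices, so the width is 3.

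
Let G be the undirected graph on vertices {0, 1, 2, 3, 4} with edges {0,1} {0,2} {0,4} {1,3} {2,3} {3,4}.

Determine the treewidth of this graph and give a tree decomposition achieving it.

Treewidth 2.
Bags: B1 = {0, 1, 3}  B2 = {0, 2, 3}  B3 = {0, 3, 4}
Tree: B1–B2, B2–B3

Every bag has size at most 3, so the width is 3 − 1 = 2 and tw(G) ≤ 2. For the lower bound, G contains the cycle 3–1–0–2–3, so G is not a forest; only forests have treewidth ≤ 1, hence tw(G) ≥ 2. Hence tw(G) = 2 exactly.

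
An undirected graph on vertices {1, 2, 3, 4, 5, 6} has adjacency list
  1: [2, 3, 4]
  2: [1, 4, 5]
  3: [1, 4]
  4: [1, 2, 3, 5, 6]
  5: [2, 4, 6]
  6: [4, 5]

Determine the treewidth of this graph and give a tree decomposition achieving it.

Treewidth 2.
One such decomposition:
Bags: B1 = {2, 4, 5}  B2 = {1, 2, 4}  B3 = {1, 3, 4}  B4 = {4, 5, 6}
Tree: B1–B2, B2–B3, B1–B4

The largest bag has 3 vertices, giving width 2; this decomposition certifies tw(G) ≤ 2. On the other hand G contains the 3-clique {1, 2, 4}. A clique must lie in a single bag of any decomposition, so no decomposition can have width below 2. The upper and lower bounds meet at 2, so that is the treewidth.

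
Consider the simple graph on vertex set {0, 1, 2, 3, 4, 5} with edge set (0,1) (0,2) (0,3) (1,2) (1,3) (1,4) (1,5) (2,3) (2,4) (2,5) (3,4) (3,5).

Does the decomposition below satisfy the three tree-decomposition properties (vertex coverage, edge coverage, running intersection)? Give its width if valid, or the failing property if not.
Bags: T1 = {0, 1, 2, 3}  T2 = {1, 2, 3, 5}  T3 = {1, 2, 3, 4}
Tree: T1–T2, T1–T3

Yes; width 3.

Every vertex of G appears in some bag (union = {0, 1, 2, 3, 4, 5}); every edge is covered by a bag; and for each vertex v the set of bags containing v is connected in the bag tree. The decomposition is therefore valid. The largest bag has 4 vertices, so the width is 3.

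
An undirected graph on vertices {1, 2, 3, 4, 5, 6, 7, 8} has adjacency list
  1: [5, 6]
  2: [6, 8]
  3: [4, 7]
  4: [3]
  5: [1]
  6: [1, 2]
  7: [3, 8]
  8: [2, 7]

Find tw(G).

A width-1 tree decomposition is:
Bags: B1 = {1, 5}  B2 = {1, 6}  B3 = {2, 6}  B4 = {2, 8}  B5 = {7, 8}  B6 = {3, 7}  B7 = {3, 4}
Tree: B1–B2, B2–B3, B3–B4, B4–B5, B5–B6, B6–B7
The largest bag has 2 vertices, giving width 1; this decomposition certifies tw(G) ≤ 1. Since G has at least one edge (e.g. 5–1), it is not an edgeless graph, so tw(G) ≥ 1. Hence tw(G) = 1 exactly.

1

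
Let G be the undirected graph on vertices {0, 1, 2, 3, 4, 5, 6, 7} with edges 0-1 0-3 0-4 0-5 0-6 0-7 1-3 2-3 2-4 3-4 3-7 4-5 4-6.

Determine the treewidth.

2

A width-2 tree decomposition is:
Bags: B1 = {2, 3, 4}  B2 = {0, 3, 4}  B3 = {0, 4, 5}  B4 = {0, 4, 6}  B5 = {0, 1, 3}  B6 = {0, 3, 7}
Tree: B1–B2, B2–B3, B3–B4, B2–B5, B5–B6
Every bag has size at most 3, so the width is 3 − 1 = 2 and tw(G) ≤ 2. For the lower bound, the 3 vertices {0, 1, 3} are pairwise adjacent, and any tree decomposition puts a clique entirely inside one bag — forcing width ≥ 2. Hence tw(G) = 2 exactly.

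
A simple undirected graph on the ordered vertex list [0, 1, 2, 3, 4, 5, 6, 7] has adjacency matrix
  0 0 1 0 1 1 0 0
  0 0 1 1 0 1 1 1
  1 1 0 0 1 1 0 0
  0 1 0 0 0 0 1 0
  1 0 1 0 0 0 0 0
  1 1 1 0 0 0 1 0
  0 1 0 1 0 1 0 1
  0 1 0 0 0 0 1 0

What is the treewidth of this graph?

2

A width-2 tree decomposition is:
Bags: B1 = {1, 3, 6}  B2 = {1, 5, 6}  B3 = {1, 6, 7}  B4 = {1, 2, 5}  B5 = {0, 2, 5}  B6 = {0, 2, 4}
Tree: B1–B2, B2–B3, B2–B4, B4–B5, B5–B6
Each bag holds 3 vertices, so the decomposition has width 2, which upper-bounds the treewidth. Conversely, {0, 2, 4} is a clique of size 3, and the vertices of any clique must share a bag in every tree decomposition; so some bag has ≥ 3 vertices and tw(G) ≥ 2. Hence tw(G) = 2 exactly.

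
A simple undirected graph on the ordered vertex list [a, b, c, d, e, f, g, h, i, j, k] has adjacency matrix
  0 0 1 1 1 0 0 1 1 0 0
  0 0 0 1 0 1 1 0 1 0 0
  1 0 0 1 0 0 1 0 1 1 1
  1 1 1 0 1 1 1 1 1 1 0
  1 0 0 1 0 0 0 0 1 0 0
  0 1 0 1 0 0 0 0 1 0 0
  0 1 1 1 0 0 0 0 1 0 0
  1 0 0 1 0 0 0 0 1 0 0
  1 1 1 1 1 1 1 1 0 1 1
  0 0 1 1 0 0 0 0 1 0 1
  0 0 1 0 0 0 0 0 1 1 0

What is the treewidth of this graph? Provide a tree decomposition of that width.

Treewidth 3.
One such decomposition:
Bags: B1 = {a, c, d, i}  B2 = {c, d, g, i}  B3 = {b, d, g, i}  B4 = {c, d, i, j}  B5 = {b, d, f, i}  B6 = {a, d, e, i}  B7 = {c, i, j, k}  B8 = {a, d, h, i}
Tree: B1–B2, B2–B3, B2–B4, B3–B5, B1–B6, B4–B7, B6–B8

Every bag has size at most 4, so the width is 4 − 1 = 3 and tw(G) ≤ 3. On the other hand G contains the 4-clique {b, d, f, i}. A clique must lie in a single bag of any decomposition, so no decomposition can have width below 3. The upper and lower bounds meet at 3, so that is the treewidth.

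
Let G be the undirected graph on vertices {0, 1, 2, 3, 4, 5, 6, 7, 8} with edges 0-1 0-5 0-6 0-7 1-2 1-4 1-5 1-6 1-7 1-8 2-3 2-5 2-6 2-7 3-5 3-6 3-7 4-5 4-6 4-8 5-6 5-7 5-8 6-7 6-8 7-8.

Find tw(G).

A width-4 tree decomposition is:
Bags: B1 = {1, 2, 5, 6, 7}  B2 = {2, 3, 5, 6, 7}  B3 = {1, 5, 6, 7, 8}  B4 = {0, 1, 5, 6, 7}  B5 = {1, 4, 5, 6, 8}
Tree: B1–B2, B1–B3, B1–B4, B3–B5
The largest bag has 5 vertices, giving width 4; this decomposition certifies tw(G) ≤ 4. On the other hand G contains the 5-clique {1, 4, 5, 6, 8}. A clique must lie in a single bag of any decomposition, so no decomposition can have width below 4. Combining the bounds, tw(G) = 4.

4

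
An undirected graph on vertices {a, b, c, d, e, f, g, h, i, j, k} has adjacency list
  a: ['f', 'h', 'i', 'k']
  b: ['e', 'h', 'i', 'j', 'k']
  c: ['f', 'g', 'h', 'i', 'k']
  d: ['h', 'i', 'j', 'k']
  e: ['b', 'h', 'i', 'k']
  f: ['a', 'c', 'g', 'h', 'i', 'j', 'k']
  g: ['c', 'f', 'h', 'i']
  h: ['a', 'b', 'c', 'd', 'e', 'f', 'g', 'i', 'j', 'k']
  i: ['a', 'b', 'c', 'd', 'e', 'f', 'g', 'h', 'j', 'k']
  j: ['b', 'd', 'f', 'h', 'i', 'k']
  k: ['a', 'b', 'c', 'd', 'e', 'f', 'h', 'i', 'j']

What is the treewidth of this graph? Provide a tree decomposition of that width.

Treewidth 4.
One such decomposition:
Bags: B1 = {b, h, i, j, k}  B2 = {f, h, i, j, k}  B3 = {d, h, i, j, k}  B4 = {b, e, h, i, k}  B5 = {a, f, h, i, k}  B6 = {c, f, h, i, k}  B7 = {c, f, g, h, i}
Tree: B1–B2, B2–B3, B1–B4, B2–B5, B5–B6, B6–B7

The largest bag has 5 vertices, giving width 4; this decomposition certifies tw(G) ≤ 4. On the other hand G contains the 5-clique {c, f, g, h, i}. A clique must lie in a single bag of any decomposition, so no decomposition can have width below 4. The upper and lower bounds meet at 4, so that is the treewidth.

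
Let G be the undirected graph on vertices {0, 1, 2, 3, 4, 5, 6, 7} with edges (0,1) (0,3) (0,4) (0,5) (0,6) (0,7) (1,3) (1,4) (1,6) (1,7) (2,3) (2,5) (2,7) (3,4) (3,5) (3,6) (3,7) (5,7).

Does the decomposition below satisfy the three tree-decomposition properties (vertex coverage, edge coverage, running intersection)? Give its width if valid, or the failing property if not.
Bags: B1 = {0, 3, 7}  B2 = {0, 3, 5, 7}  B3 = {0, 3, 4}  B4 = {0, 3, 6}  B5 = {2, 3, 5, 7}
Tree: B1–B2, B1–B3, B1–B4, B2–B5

A tree decomposition must satisfy three properties: every vertex lies in some bag; for every edge, both endpoints lie together in some bag; and for every vertex, the bags containing it form a connected subtree. Here vertex 1 appears in no bag, so the decomposition is invalid.

No — vertex 1 appears in no bag.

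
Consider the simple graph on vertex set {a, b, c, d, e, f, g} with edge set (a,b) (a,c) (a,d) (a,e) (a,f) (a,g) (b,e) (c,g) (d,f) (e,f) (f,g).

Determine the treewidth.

2

A width-2 tree decomposition is:
Bags: B1 = {a, e, f}  B2 = {a, f, g}  B3 = {a, b, e}  B4 = {a, c, g}  B5 = {a, d, f}
Tree: B1–B2, B1–B3, B2–B4, B1–B5
Each bag holds 3 vertices, so the decomposition has width 2, which upper-bounds the treewidth. Conversely, {a, c, g} is a clique of size 3, and the vertices of any clique must share a bag in every tree decomposition; so some bag has ≥ 3 vertices and tw(G) ≥ 2. Combining the bounds, tw(G) = 2.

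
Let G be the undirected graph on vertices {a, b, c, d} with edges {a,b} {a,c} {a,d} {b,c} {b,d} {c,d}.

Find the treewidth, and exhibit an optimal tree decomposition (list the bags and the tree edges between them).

Treewidth 3.
One such decomposition:
Bags: B1 = {a, b, c, d}
Tree: (single bag)

With just one bag of size 4, the width is 4 − 1 = 3, so tw(G) ≤ 3. On the other hand G contains the 4-clique {a, b, c, d}. A clique must lie in a single bag of any decomposition, so no decomposition can have width below 3. Hence tw(G) = 3 exactly.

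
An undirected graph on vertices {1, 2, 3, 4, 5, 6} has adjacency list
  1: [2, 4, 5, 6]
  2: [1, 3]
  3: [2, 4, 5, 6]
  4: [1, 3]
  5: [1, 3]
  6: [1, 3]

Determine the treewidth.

A width-2 tree decomposition is:
Bags: B1 = {1, 3, 6}  B2 = {1, 2, 3}  B3 = {1, 3, 4}  B4 = {1, 3, 5}
Tree: B1–B2, B2–B3, B3–B4
The largest bag has 3 vertices, giving width 2; this decomposition certifies tw(G) ≤ 2. The edges 6–3–2–1–6 form a cycle, so G is not a tree and its treewidth is at least 2. Hence tw(G) = 2 exactly.

2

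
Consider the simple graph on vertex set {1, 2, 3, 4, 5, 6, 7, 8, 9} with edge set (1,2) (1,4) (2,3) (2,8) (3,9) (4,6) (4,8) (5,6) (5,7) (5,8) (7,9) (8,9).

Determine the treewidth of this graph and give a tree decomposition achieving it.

Treewidth 3.
One optimal decomposition is:
Bags: B1 = {1, 4, 5, 6}  B2 = {1, 4, 5, 8}  B3 = {1, 2, 5, 8}  B4 = {2, 5, 7, 8}  B5 = {2, 7, 8, 9}  B6 = {2, 3, 7, 9}
Tree: B1–B2, B2–B3, B3–B4, B4–B5, B5–B6

Each bag holds 4 vertices, so the decomposition has width 3, which upper-bounds the treewidth. For the lower bound: the 4 vertex sets {1,4,6}, {5}, {8}, {2,3,7,9} are disjoint, each induces a connected subgraph, and every pair is joined by at least one edge of G. Contracting each set to a single vertex therefore yields K_{4} as a minor, and since treewidth is minor-monotone, tw(G) ≥ tw(K_{4}) = 3. Combining the bounds, tw(G) = 3.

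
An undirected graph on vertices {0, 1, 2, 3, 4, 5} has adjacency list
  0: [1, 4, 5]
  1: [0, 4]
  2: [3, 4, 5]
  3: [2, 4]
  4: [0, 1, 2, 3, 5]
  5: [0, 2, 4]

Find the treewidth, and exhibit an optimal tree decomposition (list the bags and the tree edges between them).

Treewidth 2.
One such decomposition:
Bags: B1 = {2, 4, 5}  B2 = {0, 4, 5}  B3 = {0, 1, 4}  B4 = {2, 3, 4}
Tree: B1–B2, B2–B3, B1–B4

The largest bag has 3 vertices, giving width 2; this decomposition certifies tw(G) ≤ 2. On the other hand G contains the 3-clique {0, 1, 4}. A clique must lie in a single bag of any decomposition, so no decomposition can have width below 2. Hence tw(G) = 2 exactly.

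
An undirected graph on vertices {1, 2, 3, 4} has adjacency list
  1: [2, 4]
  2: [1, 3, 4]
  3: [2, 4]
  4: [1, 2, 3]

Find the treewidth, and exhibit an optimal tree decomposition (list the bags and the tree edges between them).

The largest bag has 3 vertices, giving width 2; this decomposition certifies tw(G) ≤ 2. On the other hand G contains the 3-clique {1, 2, 4}. A clique must lie in a single bag of any decomposition, so no decomposition can have width below 2. The upper and lower bounds meet at 2, so that is the treewidth.

Treewidth 2.
One such decomposition:
Bags: B1 = {2, 3, 4}  B2 = {1, 2, 4}
Tree: B1–B2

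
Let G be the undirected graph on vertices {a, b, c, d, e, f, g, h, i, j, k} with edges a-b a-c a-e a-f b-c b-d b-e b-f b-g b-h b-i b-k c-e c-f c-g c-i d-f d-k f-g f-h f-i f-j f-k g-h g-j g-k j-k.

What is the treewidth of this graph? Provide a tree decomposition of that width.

The largest bag has 4 vertices, giving width 3; this decomposition certifies tw(G) ≤ 3. Conversely, {a, b, c, e} is a clique of size 4, and the vertices of any clique must share a bag in every tree decomposition; so some bag has ≥ 4 vertices and tw(G) ≥ 3. The upper and lower bounds meet at 3, so that is the treewidth.

Treewidth 3.
Bags: B1 = {b, f, g, k}  B2 = {b, d, f, k}  B3 = {b, f, g, h}  B4 = {b, c, f, g}  B5 = {b, c, f, i}  B6 = {a, b, c, f}  B7 = {f, g, j, k}  B8 = {a, b, c, e}
Tree: B1–B2, B1–B3, B1–B4, B4–B5, B5–B6, B1–B7, B6–B8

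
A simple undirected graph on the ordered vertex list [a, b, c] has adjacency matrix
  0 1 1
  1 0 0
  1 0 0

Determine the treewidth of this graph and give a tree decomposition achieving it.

Treewidth 1.
Bags: B1 = {a, c}  B2 = {a, b}
Tree: B1–B2

Each bag holds 2 vertices, so the decomposition has width 1, which upper-bounds the treewidth. Since G has at least one edge (e.g. a–c), it is not an edgeless graph, so tw(G) ≥ 1. Combining the bounds, tw(G) = 1.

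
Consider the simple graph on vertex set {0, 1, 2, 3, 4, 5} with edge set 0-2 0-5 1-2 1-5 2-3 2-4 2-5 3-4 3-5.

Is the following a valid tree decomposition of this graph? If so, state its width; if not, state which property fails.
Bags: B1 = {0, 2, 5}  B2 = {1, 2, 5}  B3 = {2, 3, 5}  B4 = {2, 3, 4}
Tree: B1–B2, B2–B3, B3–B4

Vertex coverage: the bags together contain {0, 1, 2, 3, 4, 5}, the full vertex set. Edge coverage: each edge of G has both endpoints in at least one bag. Running intersection: for every vertex, the bags containing it form a connected subtree. All three properties hold, so this is a valid tree decomposition of width max|bag| − 1 = 2, and hence tw(G) ≤ 2.

Yes; width 2.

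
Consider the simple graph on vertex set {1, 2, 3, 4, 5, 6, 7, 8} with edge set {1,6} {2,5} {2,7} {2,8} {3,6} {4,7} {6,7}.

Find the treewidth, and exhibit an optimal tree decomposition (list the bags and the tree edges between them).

Treewidth 1.
Bags: B1 = {2, 7}  B2 = {2, 5}  B3 = {4, 7}  B4 = {6, 7}  B5 = {2, 8}  B6 = {1, 6}  B7 = {3, 6}
Tree: B1–B2, B1–B3, B1–B4, B1–B5, B4–B6, B4–B7

Each bag holds 2 vertices, so the decomposition has width 1, which upper-bounds the treewidth. G has an edge, so its treewidth is at least 1. Combining the bounds, tw(G) = 1.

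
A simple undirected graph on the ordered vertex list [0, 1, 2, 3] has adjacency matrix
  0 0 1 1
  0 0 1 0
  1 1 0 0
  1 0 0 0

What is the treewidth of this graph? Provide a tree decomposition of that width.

Each bag holds 2 vertices, so the decomposition has width 1, which upper-bounds the treewidth. Since G has at least one edge (e.g. 3–0), it is not an edgeless graph, so tw(G) ≥ 1. The upper and lower bounds meet at 1, so that is the treewidth.

Treewidth 1.
One optimal decomposition is:
Bags: B1 = {0, 3}  B2 = {0, 2}  B3 = {1, 2}
Tree: B1–B2, B2–B3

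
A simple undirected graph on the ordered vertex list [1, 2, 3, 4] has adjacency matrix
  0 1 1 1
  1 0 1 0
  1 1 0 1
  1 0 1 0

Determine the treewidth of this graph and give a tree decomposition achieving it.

Treewidth 2.
One optimal decomposition is:
Bags: B1 = {1, 3, 4}  B2 = {1, 2, 3}
Tree: B1–B2

Each bag holds 3 vertices, so the decomposition has width 2, which upper-bounds the treewidth. Conversely, {1, 2, 3} is a clique of size 3, and the vertices of any clique must share a bag in every tree decomposition; so some bag has ≥ 3 vertices and tw(G) ≥ 2. Hence tw(G) = 2 exactly.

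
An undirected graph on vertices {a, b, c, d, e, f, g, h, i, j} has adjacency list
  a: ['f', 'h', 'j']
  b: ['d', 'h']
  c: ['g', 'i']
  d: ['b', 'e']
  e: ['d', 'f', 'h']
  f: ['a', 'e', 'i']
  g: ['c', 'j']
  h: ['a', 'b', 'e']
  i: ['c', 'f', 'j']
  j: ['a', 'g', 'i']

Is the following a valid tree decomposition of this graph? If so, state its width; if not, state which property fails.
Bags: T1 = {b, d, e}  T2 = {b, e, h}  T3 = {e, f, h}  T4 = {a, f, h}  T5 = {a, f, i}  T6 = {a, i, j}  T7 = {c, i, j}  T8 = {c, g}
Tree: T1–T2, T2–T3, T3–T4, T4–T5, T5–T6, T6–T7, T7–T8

No — edge (j,g) lies in no bag.

A tree decomposition must satisfy three properties: every vertex lies in some bag; for every edge, both endpoints lie together in some bag; and for every vertex, the bags containing it form a connected subtree. Here edge (j,g) lies in no bag, so the decomposition is invalid.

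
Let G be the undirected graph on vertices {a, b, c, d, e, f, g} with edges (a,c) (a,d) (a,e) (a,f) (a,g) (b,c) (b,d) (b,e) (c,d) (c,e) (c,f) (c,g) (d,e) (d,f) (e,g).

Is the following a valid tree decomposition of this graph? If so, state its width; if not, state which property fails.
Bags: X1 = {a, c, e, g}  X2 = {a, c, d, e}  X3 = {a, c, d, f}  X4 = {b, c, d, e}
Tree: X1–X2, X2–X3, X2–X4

Yes; width 3.

Vertex coverage: the bags together contain {a, b, c, d, e, f, g}, the full vertex set. Edge coverage: each edge of G has both endpoints in at least one bag. Running intersection: for every vertex, the bags containing it form a connected subtree. All three properties hold, so this is a valid tree decomposition of width max|bag| − 1 = 3, and hence tw(G) ≤ 3.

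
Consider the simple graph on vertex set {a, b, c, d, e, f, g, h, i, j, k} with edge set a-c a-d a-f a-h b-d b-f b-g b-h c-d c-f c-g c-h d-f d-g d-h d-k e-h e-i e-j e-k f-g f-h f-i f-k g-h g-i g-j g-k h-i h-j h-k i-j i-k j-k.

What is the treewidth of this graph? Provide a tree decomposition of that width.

Treewidth 4.
One optimal decomposition is:
Bags: B1 = {f, g, h, i, k}  B2 = {g, h, i, j, k}  B3 = {d, f, g, h, k}  B4 = {c, d, f, g, h}  B5 = {b, d, f, g, h}  B6 = {e, h, i, j, k}  B7 = {a, c, d, f, h}
Tree: B1–B2, B1–B3, B3–B4, B4–B5, B2–B6, B4–B7

The largest bag has 5 vertices, giving width 4; this decomposition certifies tw(G) ≤ 4. On the other hand G contains the 5-clique {g, h, i, j, k}. A clique must lie in a single bag of any decomposition, so no decomposition can have width below 4. Hence tw(G) = 4 exactly.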